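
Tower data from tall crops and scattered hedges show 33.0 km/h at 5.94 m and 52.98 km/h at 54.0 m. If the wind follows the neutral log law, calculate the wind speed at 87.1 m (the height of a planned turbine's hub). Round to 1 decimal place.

Log law: V ∝ ln(z/z₀). From the pair, with r = V₁/V₂ = 0.62288,
ln z₀ = (ln z₁ − r·ln z₂)/(1 − r) = (1.7817 − 0.62288×3.9890)/0.37712 = -1.8639 → z₀ = 0.1551 m
V₃ = V₁ · ln(z₃/z₀)/ln(z₁/z₀) = 33.0 × 6.3310/3.6456 = 57.3075 km/h

57.3 km/h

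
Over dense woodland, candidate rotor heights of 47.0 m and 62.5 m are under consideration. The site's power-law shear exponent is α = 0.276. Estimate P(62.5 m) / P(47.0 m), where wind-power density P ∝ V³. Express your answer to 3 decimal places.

Speed ratio: V_B/V_A = (z_B/z_A)^α = (62.5/47.0)^0.276 = (1.3298)^0.276 = 1.08184
Power-density ratio: P_B/P_A = (V_B/V_A)³ = (1.08184)³ = 1.26617

1.266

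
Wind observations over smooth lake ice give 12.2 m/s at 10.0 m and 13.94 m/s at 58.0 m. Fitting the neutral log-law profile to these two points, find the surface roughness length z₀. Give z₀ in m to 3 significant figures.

z₀ ≈ 0.0000444 m

Log law: V(z) ∝ ln(z/z₀). With r = V₁/V₂ = 12.2/13.94 = 0.87518,
r · ln(z₂/z₀) = ln(z₁/z₀) ⇒ ln z₀ = (ln z₁ − r·ln z₂)/(1 − r)
ln z₀ = (2.30259 − 0.87518×4.06044) / 0.12482 = -10.0226
z₀ = exp(-10.0226) = 0.00004438 m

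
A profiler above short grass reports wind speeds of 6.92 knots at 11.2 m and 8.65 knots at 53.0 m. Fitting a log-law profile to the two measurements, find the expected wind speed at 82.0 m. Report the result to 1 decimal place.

Log law: V ∝ ln(z/z₀). From the pair, with r = V₁/V₂ = 0.80000,
ln z₀ = (ln z₁ − r·ln z₂)/(1 − r) = (2.4159 − 0.80000×3.9703)/0.20000 = -3.8016 → z₀ = 0.02234 m
V₃ = V₁ · ln(z₃/z₀)/ln(z₁/z₀) = 6.92 × 8.2083/6.2175 = 9.1357 knots

9.1 knots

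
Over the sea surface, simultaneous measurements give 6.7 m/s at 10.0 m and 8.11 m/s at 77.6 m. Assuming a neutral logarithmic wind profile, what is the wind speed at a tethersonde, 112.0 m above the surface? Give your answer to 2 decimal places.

Log law: V ∝ ln(z/z₀). From the pair, with r = V₁/V₂ = 0.82614,
ln z₀ = (ln z₁ − r·ln z₂)/(1 − r) = (2.3026 − 0.82614×4.3516)/0.17386 = -7.4337 → z₀ = 0.0005910 m
V₃ = V₁ · ln(z₃/z₀)/ln(z₁/z₀) = 6.7 × 12.1522/9.7363 = 8.3625 m/s

8.36 m/s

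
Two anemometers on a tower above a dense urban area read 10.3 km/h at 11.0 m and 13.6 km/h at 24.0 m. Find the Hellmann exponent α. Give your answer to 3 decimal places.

Power law: V₂/V₁ = (z₂/z₁)^α ⇒ α = ln(V₂/V₁) / ln(z₂/z₁)
α = ln(13.6/10.3) / ln(24.0/11.0) = ln(1.3204) / ln(2.1818)
  = 0.27793 / 0.78016 = 0.35624

α ≈ 0.356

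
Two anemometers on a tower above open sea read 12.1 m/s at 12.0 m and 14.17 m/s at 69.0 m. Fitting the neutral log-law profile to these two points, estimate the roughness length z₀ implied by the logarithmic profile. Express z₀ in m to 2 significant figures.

z₀ ≈ 0.00044 m

Log law: V(z) ∝ ln(z/z₀). With r = V₁/V₂ = 12.1/14.17 = 0.85392,
r · ln(z₂/z₀) = ln(z₁/z₀) ⇒ ln z₀ = (ln z₁ − r·ln z₂)/(1 − r)
ln z₀ = (2.48491 − 0.85392×4.23411) / 0.14608 = -7.7399
z₀ = exp(-7.7399) = 0.0004351 m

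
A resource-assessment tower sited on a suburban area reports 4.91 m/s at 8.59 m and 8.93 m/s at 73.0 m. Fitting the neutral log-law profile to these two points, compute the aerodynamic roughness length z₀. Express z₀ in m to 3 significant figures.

z₀ ≈ 0.629 m

Log law: V(z) ∝ ln(z/z₀). With r = V₁/V₂ = 4.91/8.93 = 0.54983,
r · ln(z₂/z₀) = ln(z₁/z₀) ⇒ ln z₀ = (ln z₁ − r·ln z₂)/(1 − r)
ln z₀ = (2.15060 − 0.54983×4.29046) / 0.45017 = -0.4630
z₀ = exp(-0.4630) = 0.6294 m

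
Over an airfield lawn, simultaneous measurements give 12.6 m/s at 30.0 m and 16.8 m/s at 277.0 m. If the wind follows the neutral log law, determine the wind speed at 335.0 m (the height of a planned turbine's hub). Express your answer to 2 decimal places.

Log law: V ∝ ln(z/z₀). From the pair, with r = V₁/V₂ = 0.75000,
ln z₀ = (ln z₁ − r·ln z₂)/(1 − r) = (3.4012 − 0.75000×5.6240)/0.25000 = -3.2673 → z₀ = 0.03811 m
V₃ = V₁ · ln(z₃/z₀)/ln(z₁/z₀) = 12.6 × 9.0814/6.6685 = 17.1592 m/s

17.16 m/s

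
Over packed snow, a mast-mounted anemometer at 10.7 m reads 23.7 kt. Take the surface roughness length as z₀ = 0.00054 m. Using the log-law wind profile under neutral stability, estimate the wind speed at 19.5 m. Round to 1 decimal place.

25.1 kt

Log law: V(z) ∝ ln(z/z₀), so V₂/V₁ = ln(z₂/z₀) / ln(z₁/z₀).
ln(19.5/0.00054) = 10.4944, ln(10.7/0.00054) = 9.8942
V₂ = 23.7 × 10.4944/9.8942 = 23.7 × 1.0607 = 25.1376 kt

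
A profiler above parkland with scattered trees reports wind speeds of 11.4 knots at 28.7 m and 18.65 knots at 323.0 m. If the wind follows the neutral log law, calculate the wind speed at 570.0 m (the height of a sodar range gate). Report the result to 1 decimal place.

Log law: V ∝ ln(z/z₀). From the pair, with r = V₁/V₂ = 0.61126,
ln z₀ = (ln z₁ − r·ln z₂)/(1 − r) = (3.3569 − 0.61126×5.7777)/0.38874 = -0.4495 → z₀ = 0.6379 m
V₃ = V₁ · ln(z₃/z₀)/ln(z₁/z₀) = 11.4 × 6.7952/3.8064 = 20.3511 knots

20.4 knots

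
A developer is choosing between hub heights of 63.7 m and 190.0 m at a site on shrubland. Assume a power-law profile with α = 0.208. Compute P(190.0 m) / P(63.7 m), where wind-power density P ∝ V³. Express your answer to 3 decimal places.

1.978

Speed ratio: V_B/V_A = (z_B/z_A)^α = (190.0/63.7)^0.208 = (2.9827)^0.208 = 1.25522
Power-density ratio: P_B/P_A = (V_B/V_A)³ = (1.25522)³ = 1.97769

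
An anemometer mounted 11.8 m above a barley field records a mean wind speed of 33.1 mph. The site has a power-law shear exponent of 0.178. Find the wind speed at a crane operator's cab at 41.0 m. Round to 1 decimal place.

Power-law profile: V₂ = V₁ · (z₂/z₁)^α
V₂ = 33.1 × (41.0/11.8)^0.178 = 33.1 × (3.4746)^0.178
    = 33.1 × 1.2482 = 41.3151 mph

41.3 mph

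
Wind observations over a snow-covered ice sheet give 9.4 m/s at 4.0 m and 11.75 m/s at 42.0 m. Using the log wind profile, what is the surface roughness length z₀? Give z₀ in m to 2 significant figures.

Log law: V(z) ∝ ln(z/z₀). With r = V₁/V₂ = 9.4/11.75 = 0.80000,
r · ln(z₂/z₀) = ln(z₁/z₀) ⇒ ln z₀ = (ln z₁ − r·ln z₂)/(1 − r)
ln z₀ = (1.38629 − 0.80000×3.73767) / 0.20000 = -8.0192
z₀ = exp(-8.0192) = 0.0003291 m

z₀ ≈ 0.00033 m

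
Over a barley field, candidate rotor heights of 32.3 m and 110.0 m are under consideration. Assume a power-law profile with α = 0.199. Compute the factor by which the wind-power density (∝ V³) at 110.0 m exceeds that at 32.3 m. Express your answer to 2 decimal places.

Speed ratio: V_B/V_A = (z_B/z_A)^α = (110.0/32.3)^0.199 = (3.4056)^0.199 = 1.27616
Power-density ratio: P_B/P_A = (V_B/V_A)³ = (1.27616)³ = 2.07834

2.08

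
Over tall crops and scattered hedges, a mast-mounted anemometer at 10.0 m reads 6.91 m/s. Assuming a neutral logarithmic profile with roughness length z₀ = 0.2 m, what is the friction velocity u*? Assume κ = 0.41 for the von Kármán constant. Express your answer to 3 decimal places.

u* ≈ 0.724 m/s

Log law: V(z) = (u*/κ) · ln(z/z₀) ⇒ u* = κ · V / ln(z/z₀)
u* = 0.41 × 6.91 / ln(10.0/0.2) = 0.41 × 6.91 / 3.9120
   = 2.8331 / 3.9120 = 0.7242 m/s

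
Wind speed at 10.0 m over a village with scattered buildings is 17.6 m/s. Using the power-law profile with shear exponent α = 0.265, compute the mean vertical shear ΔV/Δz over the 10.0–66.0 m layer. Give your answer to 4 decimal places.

Power law: V₂ = V₁ · (z₂/z₁)^α = 17.6 × (6.6000)^0.265 = 29.0196 m/s
ΔV/Δz = (29.0196 − 17.6)/(66.0 − 10.0) = 11.4196/56.0000 = 0.20392 m/s/m

0.2039 m/s/m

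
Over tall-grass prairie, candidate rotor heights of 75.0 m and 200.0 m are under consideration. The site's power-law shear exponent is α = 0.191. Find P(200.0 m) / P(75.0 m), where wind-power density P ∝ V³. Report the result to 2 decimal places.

Speed ratio: V_B/V_A = (z_B/z_A)^α = (200.0/75.0)^0.191 = (2.6667)^0.191 = 1.20604
Power-density ratio: P_B/P_A = (V_B/V_A)³ = (1.20604)³ = 1.75420

1.75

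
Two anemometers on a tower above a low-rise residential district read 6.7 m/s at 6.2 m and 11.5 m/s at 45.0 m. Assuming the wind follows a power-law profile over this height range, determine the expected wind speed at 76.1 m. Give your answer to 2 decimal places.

13.27 m/s

First find α: α = ln(V₂/V₁)/ln(z₂/z₁) = ln(11.5/6.7)/ln(45.0/6.2) = 0.54024/1.98211 = 0.2726
Extrapolate from 45.0 m to 76.1 m: V₃ = 11.5 × (76.1/45.0)^0.2726 = 11.5 × 1.1540 = 13.2705 m/s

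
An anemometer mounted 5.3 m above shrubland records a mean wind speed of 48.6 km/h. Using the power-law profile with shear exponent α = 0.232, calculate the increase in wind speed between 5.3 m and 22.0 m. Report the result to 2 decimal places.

Power law: V₂ = V₁ · (z₂/z₁)^α = 48.6 × (4.1509)^0.232 = 67.6155 km/h
ΔV = 67.6155 − 48.6 = 19.0155 km/h

19.02 km/h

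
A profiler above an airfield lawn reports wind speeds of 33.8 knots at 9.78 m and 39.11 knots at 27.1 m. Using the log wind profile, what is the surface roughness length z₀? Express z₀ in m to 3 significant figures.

z₀ ≈ 0.0149 m

Log law: V(z) ∝ ln(z/z₀). With r = V₁/V₂ = 33.8/39.11 = 0.86423,
r · ln(z₂/z₀) = ln(z₁/z₀) ⇒ ln z₀ = (ln z₁ − r·ln z₂)/(1 − r)
ln z₀ = (2.28034 − 0.86423×3.29953) / 0.13577 = -4.2072
z₀ = exp(-4.2072) = 0.01489 m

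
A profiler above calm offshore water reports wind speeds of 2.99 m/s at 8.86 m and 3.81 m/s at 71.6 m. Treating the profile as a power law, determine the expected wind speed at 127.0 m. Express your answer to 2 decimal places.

First find α: α = ln(V₂/V₁)/ln(z₂/z₁) = ln(3.81/2.99)/ln(71.6/8.86) = 0.24236/2.08955 = 0.1160
Extrapolate from 71.6 m to 127.0 m: V₃ = 3.81 × (127.0/71.6)^0.1160 = 3.81 × 1.0687 = 4.0719 m/s

4.07 m/s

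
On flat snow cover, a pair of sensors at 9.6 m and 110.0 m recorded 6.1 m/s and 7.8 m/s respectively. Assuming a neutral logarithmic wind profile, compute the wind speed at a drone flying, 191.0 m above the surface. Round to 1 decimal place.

8.2 m/s

Log law: V ∝ ln(z/z₀). From the pair, with r = V₁/V₂ = 0.78205,
ln z₀ = (ln z₁ − r·ln z₂)/(1 − r) = (2.2618 − 0.78205×4.7005)/0.21795 = -6.4889 → z₀ = 0.001520 m
V₃ = V₁ · ln(z₃/z₀)/ln(z₁/z₀) = 6.1 × 11.7412/8.7507 = 8.1846 m/s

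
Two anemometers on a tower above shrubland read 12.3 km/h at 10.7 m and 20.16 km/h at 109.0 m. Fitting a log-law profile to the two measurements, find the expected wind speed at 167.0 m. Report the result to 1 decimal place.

21.6 km/h

Log law: V ∝ ln(z/z₀). From the pair, with r = V₁/V₂ = 0.61012,
ln z₀ = (ln z₁ − r·ln z₂)/(1 − r) = (2.3702 − 0.61012×4.6913)/0.38988 = -1.2620 → z₀ = 0.2831 m
V₃ = V₁ · ln(z₃/z₀)/ln(z₁/z₀) = 12.3 × 6.3800/3.6323 = 21.6048 km/h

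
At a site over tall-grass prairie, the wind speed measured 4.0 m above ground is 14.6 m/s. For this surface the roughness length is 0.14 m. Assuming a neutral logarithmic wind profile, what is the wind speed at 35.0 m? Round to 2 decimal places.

Log law: V(z) ∝ ln(z/z₀), so V₂/V₁ = ln(z₂/z₀) / ln(z₁/z₀).
ln(35.0/0.14) = 5.5215, ln(4.0/0.14) = 3.3524
V₂ = 14.6 × 5.5215/3.3524 = 14.6 × 1.6470 = 24.0464 m/s

24.05 m/s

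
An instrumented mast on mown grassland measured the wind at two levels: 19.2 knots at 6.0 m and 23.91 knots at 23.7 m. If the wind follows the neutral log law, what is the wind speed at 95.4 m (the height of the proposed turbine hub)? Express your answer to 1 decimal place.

28.7 knots

Log law: V ∝ ln(z/z₀). From the pair, with r = V₁/V₂ = 0.80301,
ln z₀ = (ln z₁ − r·ln z₂)/(1 − r) = (1.7918 − 0.80301×3.1655)/0.19699 = -3.8081 → z₀ = 0.02219 m
V₃ = V₁ · ln(z₃/z₀)/ln(z₁/z₀) = 19.2 × 8.3662/5.5999 = 28.6848 knots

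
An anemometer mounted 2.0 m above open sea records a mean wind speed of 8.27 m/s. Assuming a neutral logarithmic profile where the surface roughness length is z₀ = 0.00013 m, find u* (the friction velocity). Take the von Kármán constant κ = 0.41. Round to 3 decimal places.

u* ≈ 0.352 m/s

Log law: V(z) = (u*/κ) · ln(z/z₀) ⇒ u* = κ · V / ln(z/z₀)
u* = 0.41 × 8.27 / ln(2.0/0.00013) = 0.41 × 8.27 / 9.6411
   = 3.3907 / 9.6411 = 0.3517 m/s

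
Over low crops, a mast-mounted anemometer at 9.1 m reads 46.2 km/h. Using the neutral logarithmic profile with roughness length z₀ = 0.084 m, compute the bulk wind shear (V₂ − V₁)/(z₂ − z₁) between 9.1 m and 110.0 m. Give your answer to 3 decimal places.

Log law: V₂ = V₁ · ln(z₂/z₀)/ln(z₁/z₀) = 46.2 × 7.1774/4.6852 = 70.7752 km/h
ΔV/Δz = (70.7752 − 46.2)/(110.0 − 9.1) = 24.5752/100.9000 = 0.24356 km/h/m

0.244 km/h/m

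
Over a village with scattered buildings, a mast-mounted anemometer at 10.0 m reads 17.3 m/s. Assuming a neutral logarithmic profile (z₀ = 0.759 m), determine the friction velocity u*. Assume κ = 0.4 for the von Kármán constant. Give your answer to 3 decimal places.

Log law: V(z) = (u*/κ) · ln(z/z₀) ⇒ u* = κ · V / ln(z/z₀)
u* = 0.4 × 17.3 / ln(10.0/0.759) = 0.4 × 17.3 / 2.5783
   = 6.9200 / 2.5783 = 2.6839 m/s

u* ≈ 2.684 m/s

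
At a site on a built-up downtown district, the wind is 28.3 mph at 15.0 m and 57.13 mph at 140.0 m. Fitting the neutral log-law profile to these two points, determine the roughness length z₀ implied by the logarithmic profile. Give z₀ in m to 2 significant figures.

Log law: V(z) ∝ ln(z/z₀). With r = V₁/V₂ = 28.3/57.13 = 0.49536,
r · ln(z₂/z₀) = ln(z₁/z₀) ⇒ ln z₀ = (ln z₁ − r·ln z₂)/(1 − r)
ln z₀ = (2.70805 − 0.49536×4.94164) / 0.50464 = 0.5155
z₀ = exp(0.5155) = 1.675 m

z₀ ≈ 1.7 m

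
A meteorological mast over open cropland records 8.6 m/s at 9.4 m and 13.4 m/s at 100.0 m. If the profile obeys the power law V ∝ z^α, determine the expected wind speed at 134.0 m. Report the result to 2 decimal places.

14.16 m/s

First find α: α = ln(V₂/V₁)/ln(z₂/z₁) = ln(13.4/8.6)/ln(100.0/9.4) = 0.44349/2.36446 = 0.1876
Extrapolate from 100.0 m to 134.0 m: V₃ = 13.4 × (134.0/100.0)^0.1876 = 13.4 × 1.0564 = 14.1562 m/s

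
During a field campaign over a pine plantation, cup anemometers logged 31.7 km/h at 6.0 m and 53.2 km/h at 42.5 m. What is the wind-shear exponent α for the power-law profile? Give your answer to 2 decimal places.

α ≈ 0.26

Power law: V₂/V₁ = (z₂/z₁)^α ⇒ α = ln(V₂/V₁) / ln(z₂/z₁)
α = ln(53.2/31.7) / ln(42.5/6.0) = ln(1.6782) / ln(7.0833)
  = 0.51774 / 1.95774 = 0.26446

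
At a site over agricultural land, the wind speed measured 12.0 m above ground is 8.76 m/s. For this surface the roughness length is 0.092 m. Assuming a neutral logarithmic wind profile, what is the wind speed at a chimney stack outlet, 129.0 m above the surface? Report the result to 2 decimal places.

13.03 m/s

Log law: V(z) ∝ ln(z/z₀), so V₂/V₁ = ln(z₂/z₀) / ln(z₁/z₀).
ln(129.0/0.092) = 7.2458, ln(12.0/0.092) = 4.8709
V₂ = 8.76 × 7.2458/4.8709 = 8.76 × 1.4876 = 13.0311 m/s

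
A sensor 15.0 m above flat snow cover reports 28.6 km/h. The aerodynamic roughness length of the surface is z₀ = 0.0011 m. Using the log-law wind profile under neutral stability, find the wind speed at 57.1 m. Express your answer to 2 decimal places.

32.62 km/h

Log law: V(z) ∝ ln(z/z₀), so V₂/V₁ = ln(z₂/z₀) / ln(z₁/z₀).
ln(57.1/0.0011) = 10.8572, ln(15.0/0.0011) = 9.5205
V₂ = 28.6 × 10.8572/9.5205 = 28.6 × 1.1404 = 32.6157 km/h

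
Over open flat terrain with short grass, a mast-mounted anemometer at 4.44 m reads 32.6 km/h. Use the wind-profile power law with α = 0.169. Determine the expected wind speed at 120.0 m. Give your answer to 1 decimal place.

Power-law profile: V₂ = V₁ · (z₂/z₁)^α
V₂ = 32.6 × (120.0/4.44)^0.169 = 32.6 × (27.0270)^0.169
    = 32.6 × 1.7457 = 56.9104 km/h

56.9 km/h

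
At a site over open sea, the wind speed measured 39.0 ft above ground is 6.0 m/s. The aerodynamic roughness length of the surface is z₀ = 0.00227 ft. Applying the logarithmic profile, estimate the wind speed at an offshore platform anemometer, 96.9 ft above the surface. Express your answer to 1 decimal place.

6.6 m/s

Log law: V(z) ∝ ln(z/z₀), so V₂/V₁ = ln(z₂/z₀) / ln(z₁/z₀).
ln(96.9/0.00227) = 10.6617, ln(39.0/0.00227) = 9.7515
V₂ = 6.0 × 10.6617/9.7515 = 6.0 × 1.0933 = 6.5600 m/s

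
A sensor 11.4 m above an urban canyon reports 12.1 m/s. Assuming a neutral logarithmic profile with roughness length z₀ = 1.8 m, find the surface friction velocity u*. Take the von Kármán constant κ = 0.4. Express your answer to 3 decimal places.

u* ≈ 2.622 m/s

Log law: V(z) = (u*/κ) · ln(z/z₀) ⇒ u* = κ · V / ln(z/z₀)
u* = 0.4 × 12.1 / ln(11.4/1.8) = 0.4 × 12.1 / 1.8458
   = 4.8400 / 1.8458 = 2.6221 m/s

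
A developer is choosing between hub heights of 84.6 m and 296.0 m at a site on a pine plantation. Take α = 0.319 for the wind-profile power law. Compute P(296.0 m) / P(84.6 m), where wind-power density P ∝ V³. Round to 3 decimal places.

Speed ratio: V_B/V_A = (z_B/z_A)^α = (296.0/84.6)^0.319 = (3.4988)^0.319 = 1.49111
Power-density ratio: P_B/P_A = (V_B/V_A)³ = (1.49111)³ = 3.31538

3.315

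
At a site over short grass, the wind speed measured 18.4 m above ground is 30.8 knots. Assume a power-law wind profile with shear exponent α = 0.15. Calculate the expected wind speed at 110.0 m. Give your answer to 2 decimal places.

Power-law profile: V₂ = V₁ · (z₂/z₁)^α
V₂ = 30.8 × (110.0/18.4)^0.15 = 30.8 × (5.9783)^0.15
    = 30.8 × 1.3076 = 40.2751 knots

40.28 knots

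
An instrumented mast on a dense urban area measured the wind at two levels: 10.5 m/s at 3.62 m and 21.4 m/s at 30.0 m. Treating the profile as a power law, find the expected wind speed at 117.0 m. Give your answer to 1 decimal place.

33.8 m/s

First find α: α = ln(V₂/V₁)/ln(z₂/z₁) = ln(21.4/10.5)/ln(30.0/3.62) = 0.71202/2.11472 = 0.3367
Extrapolate from 30.0 m to 117.0 m: V₃ = 21.4 × (117.0/30.0)^0.3367 = 21.4 × 1.5813 = 33.8393 m/s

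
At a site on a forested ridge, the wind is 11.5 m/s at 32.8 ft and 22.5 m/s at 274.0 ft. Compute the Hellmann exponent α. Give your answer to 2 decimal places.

α ≈ 0.32

Power law: V₂/V₁ = (z₂/z₁)^α ⇒ α = ln(V₂/V₁) / ln(z₂/z₁)
α = ln(22.5/11.5) / ln(274.0/32.8) = ln(1.9565) / ln(8.3537)
  = 0.67117 / 2.12270 = 0.31619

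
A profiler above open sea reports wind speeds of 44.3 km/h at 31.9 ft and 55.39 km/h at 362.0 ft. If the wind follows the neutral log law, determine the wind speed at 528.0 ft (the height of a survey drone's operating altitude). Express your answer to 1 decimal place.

57.1 km/h

Log law: V ∝ ln(z/z₀). From the pair, with r = V₁/V₂ = 0.79978,
ln z₀ = (ln z₁ − r·ln z₂)/(1 − r) = (3.4626 − 0.79978×5.8916)/0.20022 = -6.2404 → z₀ = 0.001949 ft
V₃ = V₁ · ln(z₃/z₀)/ln(z₁/z₀) = 44.3 × 12.5095/9.7030 = 57.1133 km/h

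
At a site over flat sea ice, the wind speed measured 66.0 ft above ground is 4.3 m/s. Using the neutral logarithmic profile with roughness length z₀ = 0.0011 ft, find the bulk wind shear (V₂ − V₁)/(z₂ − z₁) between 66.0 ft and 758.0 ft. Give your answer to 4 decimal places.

Log law: V₂ = V₁ · ln(z₂/z₀)/ln(z₁/z₀) = 4.3 × 13.4431/11.0021 = 5.2540 m/s
ΔV/Δz = (5.2540 − 4.3)/(758.0 − 66.0) = 0.9540/692.0000 = 0.00138 m/s/ft

0.0014 m/s/ft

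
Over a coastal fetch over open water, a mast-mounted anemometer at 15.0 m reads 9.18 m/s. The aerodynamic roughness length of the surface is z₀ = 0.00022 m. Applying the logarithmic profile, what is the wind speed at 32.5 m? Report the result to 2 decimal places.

9.82 m/s

Log law: V(z) ∝ ln(z/z₀), so V₂/V₁ = ln(z₂/z₀) / ln(z₁/z₀).
ln(32.5/0.00022) = 11.9031, ln(15.0/0.00022) = 11.1299
V₂ = 9.18 × 11.9031/11.1299 = 9.18 × 1.0695 = 9.8177 m/s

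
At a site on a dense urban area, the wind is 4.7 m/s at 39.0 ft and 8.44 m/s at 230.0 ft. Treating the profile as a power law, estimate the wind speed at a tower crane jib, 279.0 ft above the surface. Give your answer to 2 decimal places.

9.00 m/s

First find α: α = ln(V₂/V₁)/ln(z₂/z₁) = ln(8.44/4.7)/ln(230.0/39.0) = 0.58542/1.77452 = 0.3299
Extrapolate from 230.0 ft to 279.0 ft: V₃ = 8.44 × (279.0/230.0)^0.3299 = 8.44 × 1.0658 = 8.9953 m/s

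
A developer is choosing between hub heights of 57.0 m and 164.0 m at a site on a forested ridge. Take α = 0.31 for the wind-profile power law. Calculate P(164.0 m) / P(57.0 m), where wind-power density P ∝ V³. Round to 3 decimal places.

Speed ratio: V_B/V_A = (z_B/z_A)^α = (164.0/57.0)^0.31 = (2.8772)^0.31 = 1.38765
Power-density ratio: P_B/P_A = (V_B/V_A)³ = (1.38765)³ = 2.67203

2.672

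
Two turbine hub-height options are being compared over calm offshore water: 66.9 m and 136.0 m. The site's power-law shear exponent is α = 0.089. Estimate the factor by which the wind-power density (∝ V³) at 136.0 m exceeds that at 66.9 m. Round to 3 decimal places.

1.209

Speed ratio: V_B/V_A = (z_B/z_A)^α = (136.0/66.9)^0.089 = (2.0329)^0.089 = 1.06518
Power-density ratio: P_B/P_A = (V_B/V_A)³ = (1.06518)³ = 1.20855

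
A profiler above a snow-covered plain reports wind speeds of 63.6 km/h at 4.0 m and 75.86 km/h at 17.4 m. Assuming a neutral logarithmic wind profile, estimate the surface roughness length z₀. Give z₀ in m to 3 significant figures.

z₀ ≈ 0.00195 m

Log law: V(z) ∝ ln(z/z₀). With r = V₁/V₂ = 63.6/75.86 = 0.83839,
r · ln(z₂/z₀) = ln(z₁/z₀) ⇒ ln z₀ = (ln z₁ − r·ln z₂)/(1 − r)
ln z₀ = (1.38629 − 0.83839×2.85647) / 0.16161 = -6.2404
z₀ = exp(-6.2404) = 0.001949 m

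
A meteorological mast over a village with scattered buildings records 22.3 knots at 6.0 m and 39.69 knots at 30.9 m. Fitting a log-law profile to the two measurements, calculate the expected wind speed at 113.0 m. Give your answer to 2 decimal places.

Log law: V ∝ ln(z/z₀). From the pair, with r = V₁/V₂ = 0.56185,
ln z₀ = (ln z₁ − r·ln z₂)/(1 − r) = (1.7918 − 0.56185×3.4308)/0.43815 = -0.3100 → z₀ = 0.7334 m
V₃ = V₁ · ln(z₃/z₀)/ln(z₁/z₀) = 22.3 × 5.0374/2.1018 = 53.4475 knots

53.45 knots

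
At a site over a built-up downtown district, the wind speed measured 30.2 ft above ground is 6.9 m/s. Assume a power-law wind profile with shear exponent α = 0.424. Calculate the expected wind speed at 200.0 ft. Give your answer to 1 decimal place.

Power-law profile: V₂ = V₁ · (z₂/z₁)^α
V₂ = 6.9 × (200.0/30.2)^0.424 = 6.9 × (6.6225)^0.424
    = 6.9 × 2.2290 = 15.3802 m/s

15.4 m/s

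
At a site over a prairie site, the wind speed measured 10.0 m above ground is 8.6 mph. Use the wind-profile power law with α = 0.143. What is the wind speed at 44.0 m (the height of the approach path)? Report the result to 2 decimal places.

Power-law profile: V₂ = V₁ · (z₂/z₁)^α
V₂ = 8.6 × (44.0/10.0)^0.143 = 8.6 × (4.4000)^0.143
    = 8.6 × 1.2360 = 10.6295 mph

10.63 mph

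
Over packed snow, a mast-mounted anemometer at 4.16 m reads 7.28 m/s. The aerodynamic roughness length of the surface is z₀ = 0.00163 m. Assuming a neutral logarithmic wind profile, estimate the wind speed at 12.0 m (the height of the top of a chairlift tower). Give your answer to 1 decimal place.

Log law: V(z) ∝ ln(z/z₀), so V₂/V₁ = ln(z₂/z₀) / ln(z₁/z₀).
ln(12.0/0.00163) = 8.9041, ln(4.16/0.00163) = 7.8447
V₂ = 7.28 × 8.9041/7.8447 = 7.28 × 1.1350 = 8.2631 m/s

8.3 m/s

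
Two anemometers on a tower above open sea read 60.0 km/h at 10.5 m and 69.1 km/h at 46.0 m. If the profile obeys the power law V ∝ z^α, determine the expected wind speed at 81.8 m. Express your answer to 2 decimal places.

First find α: α = ln(V₂/V₁)/ln(z₂/z₁) = ln(69.1/60.0)/ln(46.0/10.5) = 0.14121/1.47727 = 0.0956
Extrapolate from 46.0 m to 81.8 m: V₃ = 69.1 × (81.8/46.0)^0.0956 = 69.1 × 1.0566 = 73.0087 km/h

73.01 km/h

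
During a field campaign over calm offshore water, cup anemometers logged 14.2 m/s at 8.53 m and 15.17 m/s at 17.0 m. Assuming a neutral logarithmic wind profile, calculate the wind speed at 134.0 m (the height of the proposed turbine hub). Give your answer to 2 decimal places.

18.07 m/s

Log law: V ∝ ln(z/z₀). From the pair, with r = V₁/V₂ = 0.93606,
ln z₀ = (ln z₁ − r·ln z₂)/(1 − r) = (2.1436 − 0.93606×2.8332)/0.06394 = -7.9519 → z₀ = 0.0003520 m
V₃ = V₁ · ln(z₃/z₀)/ln(z₁/z₀) = 14.2 × 12.8498/10.0955 = 18.0740 m/s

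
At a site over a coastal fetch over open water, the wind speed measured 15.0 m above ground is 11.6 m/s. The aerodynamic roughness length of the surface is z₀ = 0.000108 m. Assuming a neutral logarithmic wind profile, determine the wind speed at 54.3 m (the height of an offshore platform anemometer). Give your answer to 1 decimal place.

Log law: V(z) ∝ ln(z/z₀), so V₂/V₁ = ln(z₂/z₀) / ln(z₁/z₀).
ln(54.3/0.000108) = 13.1279, ln(15.0/0.000108) = 11.8414
V₂ = 11.6 × 13.1279/11.8414 = 11.6 × 1.1086 = 12.8602 m/s

12.9 m/s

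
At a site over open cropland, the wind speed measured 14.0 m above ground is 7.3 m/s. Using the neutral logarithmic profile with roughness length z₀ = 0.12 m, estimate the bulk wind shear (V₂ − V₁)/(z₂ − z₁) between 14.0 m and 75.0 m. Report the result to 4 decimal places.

0.0422 m/s/m

Log law: V₂ = V₁ · ln(z₂/z₀)/ln(z₁/z₀) = 7.3 × 6.4378/4.7593 = 9.8744 m/s
ΔV/Δz = (9.8744 − 7.3)/(75.0 − 14.0) = 2.5744/61.0000 = 0.04220 m/s/m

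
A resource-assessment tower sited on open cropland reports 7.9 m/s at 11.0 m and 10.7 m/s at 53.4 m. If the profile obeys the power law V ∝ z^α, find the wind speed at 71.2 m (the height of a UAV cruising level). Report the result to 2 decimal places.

First find α: α = ln(V₂/V₁)/ln(z₂/z₁) = ln(10.7/7.9)/ln(53.4/11.0) = 0.30338/1.57992 = 0.1920
Extrapolate from 53.4 m to 71.2 m: V₃ = 10.7 × (71.2/53.4)^0.1920 = 10.7 × 1.0568 = 11.3077 m/s

11.31 m/s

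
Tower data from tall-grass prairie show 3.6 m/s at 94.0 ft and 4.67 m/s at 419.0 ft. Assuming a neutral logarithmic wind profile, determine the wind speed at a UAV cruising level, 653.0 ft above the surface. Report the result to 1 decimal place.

5.0 m/s

Log law: V ∝ ln(z/z₀). From the pair, with r = V₁/V₂ = 0.77088,
ln z₀ = (ln z₁ − r·ln z₂)/(1 − r) = (4.5433 − 0.77088×6.0379)/0.22912 = -0.4852 → z₀ = 0.6156 ft
V₃ = V₁ · ln(z₃/z₀)/ln(z₁/z₀) = 3.6 × 6.9668/5.0285 = 4.9877 m/s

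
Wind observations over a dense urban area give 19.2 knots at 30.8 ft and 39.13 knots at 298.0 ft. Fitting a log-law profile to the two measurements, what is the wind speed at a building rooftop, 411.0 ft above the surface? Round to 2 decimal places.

Log law: V ∝ ln(z/z₀). From the pair, with r = V₁/V₂ = 0.49067,
ln z₀ = (ln z₁ − r·ln z₂)/(1 − r) = (3.4275 − 0.49067×5.6971)/0.50933 = 1.2411 → z₀ = 3.459 ft
V₃ = V₁ · ln(z₃/z₀)/ln(z₁/z₀) = 19.2 × 4.7775/2.1864 = 41.9532 knots

41.95 knots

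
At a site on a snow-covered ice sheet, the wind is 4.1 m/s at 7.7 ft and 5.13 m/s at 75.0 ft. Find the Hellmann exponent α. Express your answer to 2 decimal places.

α ≈ 0.10

Power law: V₂/V₁ = (z₂/z₁)^α ⇒ α = ln(V₂/V₁) / ln(z₂/z₁)
α = ln(5.13/4.1) / ln(75.0/7.7) = ln(1.2512) / ln(9.7403)
  = 0.22412 / 2.27627 = 0.09846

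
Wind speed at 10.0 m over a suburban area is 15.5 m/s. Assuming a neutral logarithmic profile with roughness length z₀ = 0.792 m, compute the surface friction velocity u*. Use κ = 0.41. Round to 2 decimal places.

Log law: V(z) = (u*/κ) · ln(z/z₀) ⇒ u* = κ · V / ln(z/z₀)
u* = 0.41 × 15.5 / ln(10.0/0.792) = 0.41 × 15.5 / 2.5358
   = 6.3550 / 2.5358 = 2.5061 m/s

u* ≈ 2.51 m/s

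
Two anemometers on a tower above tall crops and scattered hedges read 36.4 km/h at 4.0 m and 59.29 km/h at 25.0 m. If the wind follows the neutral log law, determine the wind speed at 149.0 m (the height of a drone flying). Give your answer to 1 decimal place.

Log law: V ∝ ln(z/z₀). From the pair, with r = V₁/V₂ = 0.61393,
ln z₀ = (ln z₁ − r·ln z₂)/(1 − r) = (1.3863 − 0.61393×3.2189)/0.38607 = -1.5279 → z₀ = 0.2170 m
V₃ = V₁ · ln(z₃/z₀)/ln(z₁/z₀) = 36.4 × 6.5318/2.9142 = 81.5866 km/h

81.6 km/h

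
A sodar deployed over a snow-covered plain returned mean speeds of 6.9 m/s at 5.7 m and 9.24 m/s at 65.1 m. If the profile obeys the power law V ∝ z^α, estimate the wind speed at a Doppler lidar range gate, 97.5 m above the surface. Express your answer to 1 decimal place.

First find α: α = ln(V₂/V₁)/ln(z₂/z₁) = ln(9.24/6.9)/ln(65.1/5.7) = 0.29202/2.43546 = 0.1199
Extrapolate from 65.1 m to 97.5 m: V₃ = 9.24 × (97.5/65.1)^0.1199 = 9.24 × 1.0496 = 9.6985 m/s

9.7 m/s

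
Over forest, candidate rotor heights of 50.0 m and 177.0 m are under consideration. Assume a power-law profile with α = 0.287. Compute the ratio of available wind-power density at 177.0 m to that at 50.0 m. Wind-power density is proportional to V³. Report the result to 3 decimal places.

Speed ratio: V_B/V_A = (z_B/z_A)^α = (177.0/50.0)^0.287 = (3.5400)^0.287 = 1.43735
Power-density ratio: P_B/P_A = (V_B/V_A)³ = (1.43735)³ = 2.96956

2.970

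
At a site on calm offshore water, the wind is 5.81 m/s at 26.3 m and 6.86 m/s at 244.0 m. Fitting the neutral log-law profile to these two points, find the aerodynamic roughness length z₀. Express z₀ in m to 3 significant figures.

z₀ ≈ 0.000117 m

Log law: V(z) ∝ ln(z/z₀). With r = V₁/V₂ = 5.81/6.86 = 0.84694,
r · ln(z₂/z₀) = ln(z₁/z₀) ⇒ ln z₀ = (ln z₁ − r·ln z₂)/(1 − r)
ln z₀ = (3.26957 − 0.84694×5.49717) / 0.15306 = -9.0565
z₀ = exp(-9.0565) = 0.0001166 m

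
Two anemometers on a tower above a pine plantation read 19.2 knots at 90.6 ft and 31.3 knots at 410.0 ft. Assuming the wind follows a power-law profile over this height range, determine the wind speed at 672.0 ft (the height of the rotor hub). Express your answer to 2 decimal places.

36.73 knots

First find α: α = ln(V₂/V₁)/ln(z₂/z₁) = ln(31.3/19.2)/ln(410.0/90.6) = 0.48871/1.50970 = 0.3237
Extrapolate from 410.0 ft to 672.0 ft: V₃ = 31.3 × (672.0/410.0)^0.3237 = 31.3 × 1.1734 = 36.7289 knots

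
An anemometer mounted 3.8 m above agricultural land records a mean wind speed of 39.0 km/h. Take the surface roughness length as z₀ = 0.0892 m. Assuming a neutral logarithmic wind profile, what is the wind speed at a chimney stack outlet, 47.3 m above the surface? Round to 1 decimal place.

65.2 km/h

Log law: V(z) ∝ ln(z/z₀), so V₂/V₁ = ln(z₂/z₀) / ln(z₁/z₀).
ln(47.3/0.0892) = 6.2734, ln(3.8/0.0892) = 3.7519
V₂ = 39.0 × 6.2734/3.7519 = 39.0 × 1.6721 = 65.2106 km/h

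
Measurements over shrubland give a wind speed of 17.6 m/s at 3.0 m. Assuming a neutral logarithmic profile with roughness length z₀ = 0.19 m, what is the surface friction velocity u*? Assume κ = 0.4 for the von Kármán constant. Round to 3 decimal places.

Log law: V(z) = (u*/κ) · ln(z/z₀) ⇒ u* = κ · V / ln(z/z₀)
u* = 0.4 × 17.6 / ln(3.0/0.19) = 0.4 × 17.6 / 2.7593
   = 7.0400 / 2.7593 = 2.5513 m/s

u* ≈ 2.551 m/s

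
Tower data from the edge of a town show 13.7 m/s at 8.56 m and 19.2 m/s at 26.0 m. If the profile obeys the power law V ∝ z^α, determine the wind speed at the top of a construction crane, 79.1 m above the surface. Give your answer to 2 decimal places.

First find α: α = ln(V₂/V₁)/ln(z₂/z₁) = ln(19.2/13.7)/ln(26.0/8.56) = 0.33751/1.11100 = 0.3038
Extrapolate from 26.0 m to 79.1 m: V₃ = 19.2 × (79.1/26.0)^0.3038 = 19.2 × 1.4021 = 26.9213 m/s

26.92 m/s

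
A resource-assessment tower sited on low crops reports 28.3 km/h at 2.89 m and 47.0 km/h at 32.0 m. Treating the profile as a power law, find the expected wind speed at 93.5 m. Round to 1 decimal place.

58.9 km/h

First find α: α = ln(V₂/V₁)/ln(z₂/z₁) = ln(47.0/28.3)/ln(32.0/2.89) = 0.50729/2.40448 = 0.2110
Extrapolate from 32.0 m to 93.5 m: V₃ = 47.0 × (93.5/32.0)^0.2110 = 47.0 × 1.2538 = 58.9306 km/h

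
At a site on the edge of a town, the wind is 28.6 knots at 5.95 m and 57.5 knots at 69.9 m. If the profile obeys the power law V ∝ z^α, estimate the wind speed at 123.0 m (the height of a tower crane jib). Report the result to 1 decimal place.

First find α: α = ln(V₂/V₁)/ln(z₂/z₁) = ln(57.5/28.6)/ln(69.9/5.95) = 0.69838/2.46367 = 0.2835
Extrapolate from 69.9 m to 123.0 m: V₃ = 57.5 × (123.0/69.9)^0.2835 = 57.5 × 1.1737 = 67.4900 knots

67.5 knots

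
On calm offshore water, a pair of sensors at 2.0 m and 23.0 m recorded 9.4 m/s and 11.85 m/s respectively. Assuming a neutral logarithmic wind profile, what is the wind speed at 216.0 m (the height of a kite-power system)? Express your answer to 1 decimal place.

14.1 m/s

Log law: V ∝ ln(z/z₀). From the pair, with r = V₁/V₂ = 0.79325,
ln z₀ = (ln z₁ − r·ln z₂)/(1 − r) = (0.6931 − 0.79325×3.1355)/0.20675 = -8.6775 → z₀ = 0.0001704 m
V₃ = V₁ · ln(z₃/z₀)/ln(z₁/z₀) = 9.4 × 14.0528/9.3706 = 14.0968 m/s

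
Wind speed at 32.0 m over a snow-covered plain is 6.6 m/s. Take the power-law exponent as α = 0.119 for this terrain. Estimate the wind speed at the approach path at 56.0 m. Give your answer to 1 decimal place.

Power-law profile: V₂ = V₁ · (z₂/z₁)^α
V₂ = 6.6 × (56.0/32.0)^0.119 = 6.6 × (1.7500)^0.119
    = 6.6 × 1.0689 = 7.0545 m/s

7.1 m/s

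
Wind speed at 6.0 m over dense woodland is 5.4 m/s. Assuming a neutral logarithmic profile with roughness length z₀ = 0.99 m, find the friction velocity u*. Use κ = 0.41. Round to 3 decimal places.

u* ≈ 1.229 m/s

Log law: V(z) = (u*/κ) · ln(z/z₀) ⇒ u* = κ · V / ln(z/z₀)
u* = 0.41 × 5.4 / ln(6.0/0.99) = 0.41 × 5.4 / 1.8018
   = 2.2140 / 1.8018 = 1.2288 m/s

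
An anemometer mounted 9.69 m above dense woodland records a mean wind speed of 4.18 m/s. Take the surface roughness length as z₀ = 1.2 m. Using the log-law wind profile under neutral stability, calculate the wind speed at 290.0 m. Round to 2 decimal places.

Log law: V(z) ∝ ln(z/z₀), so V₂/V₁ = ln(z₂/z₀) / ln(z₁/z₀).
ln(290.0/1.2) = 5.4876, ln(9.69/1.2) = 2.0888
V₂ = 4.18 × 5.4876/2.0888 = 4.18 × 2.6272 = 10.9816 m/s

10.98 m/s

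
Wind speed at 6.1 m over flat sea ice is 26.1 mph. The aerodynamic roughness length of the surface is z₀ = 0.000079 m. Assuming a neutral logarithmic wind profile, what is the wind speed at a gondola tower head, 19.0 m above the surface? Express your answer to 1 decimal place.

28.7 mph

Log law: V(z) ∝ ln(z/z₀), so V₂/V₁ = ln(z₂/z₀) / ln(z₁/z₀).
ln(19.0/0.000079) = 12.3905, ln(6.1/0.000079) = 11.2544
V₂ = 26.1 × 12.3905/11.2544 = 26.1 × 1.1010 = 28.7348 mph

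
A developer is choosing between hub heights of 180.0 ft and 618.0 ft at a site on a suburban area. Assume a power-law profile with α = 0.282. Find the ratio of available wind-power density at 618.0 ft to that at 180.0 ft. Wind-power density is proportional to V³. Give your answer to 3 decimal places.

Speed ratio: V_B/V_A = (z_B/z_A)^α = (618.0/180.0)^0.282 = (3.4333)^0.282 = 1.41603
Power-density ratio: P_B/P_A = (V_B/V_A)³ = (1.41603)³ = 2.83933

2.839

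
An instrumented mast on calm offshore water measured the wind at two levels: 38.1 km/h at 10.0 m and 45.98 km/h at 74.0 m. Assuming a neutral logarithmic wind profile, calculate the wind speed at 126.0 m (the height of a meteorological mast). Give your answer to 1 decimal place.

48.1 km/h

Log law: V ∝ ln(z/z₀). From the pair, with r = V₁/V₂ = 0.82862,
ln z₀ = (ln z₁ − r·ln z₂)/(1 − r) = (2.3026 − 0.82862×4.3041)/0.17138 = -7.3746 → z₀ = 0.0006270 m
V₃ = V₁ · ln(z₃/z₀)/ln(z₁/z₀) = 38.1 × 12.2109/9.6772 = 48.0754 km/h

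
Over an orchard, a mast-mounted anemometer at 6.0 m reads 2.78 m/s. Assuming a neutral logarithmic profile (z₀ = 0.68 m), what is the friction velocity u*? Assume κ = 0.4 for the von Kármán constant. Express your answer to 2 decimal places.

Log law: V(z) = (u*/κ) · ln(z/z₀) ⇒ u* = κ · V / ln(z/z₀)
u* = 0.4 × 2.78 / ln(6.0/0.68) = 0.4 × 2.78 / 2.1774
   = 1.1120 / 2.1774 = 0.5107 m/s

u* ≈ 0.51 m/s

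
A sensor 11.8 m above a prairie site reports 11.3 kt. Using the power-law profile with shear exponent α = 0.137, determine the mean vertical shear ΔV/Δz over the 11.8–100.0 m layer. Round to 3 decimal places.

0.044 kt/m

Power law: V₂ = V₁ · (z₂/z₁)^α = 11.3 × (8.4746)^0.137 = 15.1437 kt
ΔV/Δz = (15.1437 − 11.3)/(100.0 − 11.8) = 3.8437/88.2000 = 0.04358 kt/m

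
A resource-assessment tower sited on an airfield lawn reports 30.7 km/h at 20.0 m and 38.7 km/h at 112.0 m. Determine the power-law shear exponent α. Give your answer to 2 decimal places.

Power law: V₂/V₁ = (z₂/z₁)^α ⇒ α = ln(V₂/V₁) / ln(z₂/z₁)
α = ln(38.7/30.7) / ln(112.0/20.0) = ln(1.2606) / ln(5.6000)
  = 0.23158 / 1.72277 = 0.13442

α ≈ 0.13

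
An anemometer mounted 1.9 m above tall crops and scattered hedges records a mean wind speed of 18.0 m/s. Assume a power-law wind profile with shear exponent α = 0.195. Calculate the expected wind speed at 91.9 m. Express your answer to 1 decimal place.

38.3 m/s

Power-law profile: V₂ = V₁ · (z₂/z₁)^α
V₂ = 18.0 × (91.9/1.9)^0.195 = 18.0 × (48.3684)^0.195
    = 18.0 × 2.1305 = 38.3497 m/s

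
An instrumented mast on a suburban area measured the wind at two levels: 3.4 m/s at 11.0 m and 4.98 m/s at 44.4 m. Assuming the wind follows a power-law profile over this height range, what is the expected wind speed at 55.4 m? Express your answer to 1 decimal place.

5.3 m/s

First find α: α = ln(V₂/V₁)/ln(z₂/z₁) = ln(4.98/3.4)/ln(44.4/11.0) = 0.38165/1.39534 = 0.2735
Extrapolate from 44.4 m to 55.4 m: V₃ = 4.98 × (55.4/44.4)^0.2735 = 4.98 × 1.0624 = 5.2908 m/s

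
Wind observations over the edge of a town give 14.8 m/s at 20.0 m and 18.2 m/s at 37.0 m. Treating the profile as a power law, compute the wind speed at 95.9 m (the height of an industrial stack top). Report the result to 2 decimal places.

25.07 m/s

First find α: α = ln(V₂/V₁)/ln(z₂/z₁) = ln(18.2/14.8)/ln(37.0/20.0) = 0.20679/0.61519 = 0.3361
Extrapolate from 37.0 m to 95.9 m: V₃ = 18.2 × (95.9/37.0)^0.3361 = 18.2 × 1.3773 = 25.0674 m/s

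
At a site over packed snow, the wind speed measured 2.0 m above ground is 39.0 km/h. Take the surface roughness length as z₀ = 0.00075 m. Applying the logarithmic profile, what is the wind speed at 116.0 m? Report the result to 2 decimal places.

Log law: V(z) ∝ ln(z/z₀), so V₂/V₁ = ln(z₂/z₀) / ln(z₁/z₀).
ln(116.0/0.00075) = 11.9490, ln(2.0/0.00075) = 7.8886
V₂ = 39.0 × 11.9490/7.8886 = 39.0 × 1.5147 = 59.0742 km/h

59.07 km/h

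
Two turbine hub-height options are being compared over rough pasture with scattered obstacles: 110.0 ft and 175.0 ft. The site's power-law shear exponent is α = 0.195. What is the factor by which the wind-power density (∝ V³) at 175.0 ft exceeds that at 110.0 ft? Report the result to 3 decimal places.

Speed ratio: V_B/V_A = (z_B/z_A)^α = (175.0/110.0)^0.195 = (1.5909)^0.195 = 1.09476
Power-density ratio: P_B/P_A = (V_B/V_A)³ = (1.09476)³ = 1.31209

1.312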